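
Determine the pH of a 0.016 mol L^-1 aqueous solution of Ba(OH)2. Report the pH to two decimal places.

pH = 12.51

Ba(OH)2 is a strong base (each formula unit releases 2 OH-); [OH-] = 0.032 M.
pOH = -log(0.032) = 1.49
pH = 14.00 - 1.49 = 12.51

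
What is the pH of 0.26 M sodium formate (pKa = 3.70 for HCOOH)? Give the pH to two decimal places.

HCOO- is the conjugate base of the weak acid HCOOH.
Ka = 10^(−3.70) = 2.00 × 10^-4
Kb = Kw/Ka = 1.0×10^-14 / 2.00 × 10^-4 = 5.00 × 10^-11
Kb = [OH-]²/(0.26 − [OH-]) = 5.00 × 10^-11
Since Kb ≪ C₀, [OH-] ≈ √(Kb·C₀) = 3.61 × 10^-6 M.
pOH = −log(3.61 × 10^-6) = 5.44; pH = 14.00 − 5.44 = 8.56

pH = 8.56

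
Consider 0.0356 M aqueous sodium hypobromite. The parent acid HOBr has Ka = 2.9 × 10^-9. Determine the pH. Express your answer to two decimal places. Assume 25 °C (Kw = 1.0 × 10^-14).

OBr- is the conjugate base of the weak acid HOBr.
Kb = Kw/Ka = 1.0×10^-14 / 2.9 × 10^-9 = 3.45 × 10^-6
Kb = [OH-]²/(0.0356 − [OH-]) = 3.45 × 10^-6
Since Kb ≪ C₀, [OH-] ≈ √(Kb·C₀) = 3.50 × 10^-4 M.
pOH = 3.46, so pH = 14.00 − pOH = 10.54

pH = 10.54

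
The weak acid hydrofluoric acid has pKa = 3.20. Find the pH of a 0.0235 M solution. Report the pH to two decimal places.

HF ⇌ F- + H+
Ka = 10^(−3.20) = 6.31 × 10^-4
From the ICE table, Ka = x²/(0.0235 − x) = 6.31 × 10^-4.
x is not negligible relative to C₀; solve x² + 0.000631·x − 1.48e-05 = 0.
x = (−Ka + √(Ka² + 4·Ka·C₀))/2 = 3.55 × 10^-3 M
pH = −log(3.55 × 10^-3) = 2.45

pH = 2.45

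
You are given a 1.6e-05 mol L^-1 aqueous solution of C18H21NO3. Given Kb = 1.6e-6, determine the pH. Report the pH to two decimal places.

pH = 8.64

C18H21NO3 + H2O ⇌ C18H22NO3+ + OH-
From the ICE table, Kb = x²/(1.6e-05 − x) = 1.6 × 10^-6.
x is not negligible relative to C₀; solve x² + 1.6e-06·x − 2.56e-11 = 0.
x = [−1.6e-06 + √(1.6e-06² + 1.02e-10)]/2 = 4.32 × 10^-6 M
pOH = −log(4.32 × 10^-6) = 5.36; pH = 14.00 − 5.36 = 8.64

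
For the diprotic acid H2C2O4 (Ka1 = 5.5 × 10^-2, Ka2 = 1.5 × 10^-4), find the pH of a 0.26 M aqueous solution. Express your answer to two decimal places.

Ka1 ≫ Ka2, so treat the first dissociation as the only significant source of H+.
Ka1 = x²/(0.26 − x) = 5.5 × 10^-2
Solving the quadratic: x = (−Ka1 + √(Ka1² + 4·Ka1·C₀))/2 = 9.52 × 10^-2 M
pH = −log(9.52 × 10^-2) = 1.02

pH = 1.02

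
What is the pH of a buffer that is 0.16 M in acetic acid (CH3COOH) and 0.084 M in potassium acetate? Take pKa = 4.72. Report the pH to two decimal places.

Using pH = pKa + log([base]/[acid]) with [base]/[acid] = 0.084/0.16:
pH = 4.72 + (-0.280) = 4.44

pH = 4.44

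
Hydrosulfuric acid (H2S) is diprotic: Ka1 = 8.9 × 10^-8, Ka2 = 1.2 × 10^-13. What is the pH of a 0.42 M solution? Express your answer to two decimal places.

Since Ka1 ≫ Ka2, the first ionization dominates [H+].
Ka1 = x²/(0.42 − x) = 8.9 × 10^-8
x ≈ √(8.9 × 10^-8 × 0.42) = 1.93 × 10^-4 M
pH = −log(1.93 × 10^-4) = 3.71

pH = 3.71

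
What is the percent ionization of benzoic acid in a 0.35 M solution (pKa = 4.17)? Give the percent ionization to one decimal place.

1.4%

C6H5COOH ⇌ C6H5COO- + H+; let x = [H+] at equilibrium.
Ka = 10^(−4.17) = 6.76 × 10^-5
x ≈ √(Ka·C₀) = √(6.76 × 10^-5 × 0.35) = 4.86 × 10^-3 M
Fraction ionized = 4.86 × 10^-3 / 0.35 = 0.0139 → 1.4%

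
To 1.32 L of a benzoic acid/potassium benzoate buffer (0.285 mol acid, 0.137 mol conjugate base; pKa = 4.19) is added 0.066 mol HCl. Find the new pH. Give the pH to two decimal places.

After neutralization: n(C6H5COOH) = 0.351 mol, n(C6H5COO-) = 0.071 mol.
pH = pKa + log(n_C6H5COO-/n_C6H5COOH) = 4.19 + log(0.071/0.351) = 4.19 + (-0.694)

pH = 3.50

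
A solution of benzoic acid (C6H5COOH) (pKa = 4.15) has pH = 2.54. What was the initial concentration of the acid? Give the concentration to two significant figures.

[H+] = 10^(-2.54) = 2.88 × 10^-3 M = x
Ka = 10^(−4.15) = 7.08 × 10^-5
Ka = x²/(C₀ − x) ⇒ C₀ = x + x²/Ka
C₀ = 2.88 × 10^-3 + (2.88 × 10^-3)²/(7.08 × 10^-5) = 1.20 × 10^-1 M

C₀ = 1.2 × 10^-1 M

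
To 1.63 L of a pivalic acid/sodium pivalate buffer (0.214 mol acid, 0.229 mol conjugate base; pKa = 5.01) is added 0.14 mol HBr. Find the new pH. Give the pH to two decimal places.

After neutralization: n((CH3)3CCOOH) = 0.354 mol, n((CH3)3CCOO-) = 0.089 mol.
pH = pKa + log(n_(CH3)3CCOO-/n_(CH3)3CCOOH) = 5.01 + log(0.089/0.354) = 5.01 + (-0.600)

pH = 4.41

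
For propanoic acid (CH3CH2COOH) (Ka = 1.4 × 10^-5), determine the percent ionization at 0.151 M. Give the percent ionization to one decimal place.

1.0%

CH3CH2COOH ⇌ CH3CH2COO- + H+; let x = [H+] at equilibrium.
x ≈ √(Ka·C₀) = √(1.4 × 10^-5 × 0.151) = 1.45 × 10^-3 M
% ionization = x/C₀ × 100% = 1.45 × 10^-3/0.151 × 100% = 1.0%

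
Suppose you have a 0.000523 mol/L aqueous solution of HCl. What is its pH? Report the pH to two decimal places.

HCl is a strong acid and dissociates completely, so [H+] = 0.000523 M.
pH = -log(0.000523) = 3.28

pH = 3.28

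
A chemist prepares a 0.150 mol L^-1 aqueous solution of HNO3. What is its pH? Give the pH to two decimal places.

HNO3 is a strong acid and dissociates completely, so [H+] = 0.150 M.
pH = -log(0.15) = 0.82

pH = 0.82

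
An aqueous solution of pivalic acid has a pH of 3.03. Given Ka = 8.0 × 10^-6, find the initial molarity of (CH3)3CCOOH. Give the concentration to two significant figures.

C₀ = 1.1 × 10^-1 M

[H+] = 10^(-3.03) = 9.33 × 10^-4 M = x
Ka = x²/(C₀ − x) ⇒ C₀ = x + x²/Ka
C₀ = 9.33 × 10^-4 + (9.33 × 10^-4)²/(8.0 × 10^-6) = 1.10 × 10^-1 M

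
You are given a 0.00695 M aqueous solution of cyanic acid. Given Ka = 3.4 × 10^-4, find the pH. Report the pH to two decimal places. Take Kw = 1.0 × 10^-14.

HOCN ⇌ OCN- + H+
From the ICE table, Ka = [H+]²/(0.00695 − [H+]) = 3.4 × 10^-4.
The 5% rule fails; solving [H+]² + Ka·[H+] − Ka·C₀ = 0 exactly:
[H+] = [−0.00034 + √(0.00034² + 9.45e-06)]/2 = 1.38 × 10^-3 M
pH = −log[H+] = −log(1.38 × 10^-3) = 2.86

pH = 2.86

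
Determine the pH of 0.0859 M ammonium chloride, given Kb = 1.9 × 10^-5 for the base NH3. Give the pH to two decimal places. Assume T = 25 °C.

pH = 5.17

NH4+ is the conjugate acid of the weak base NH3.
Ka = Kw/Kb = 1.0×10^-14 / 1.9 × 10^-5 = 5.26 × 10^-10
From the ICE table, Ka = x²/(0.0859 − x) = 5.26 × 10^-10.
Assume x ≪ 0.0859: x ≈ √(5.26 × 10^-10 × 0.0859) = 6.72 × 10^-6 M
(x/C₀ = 0.0078% < 5%, so the approximation holds.)
pH = −log(6.72 × 10^-6) = 5.17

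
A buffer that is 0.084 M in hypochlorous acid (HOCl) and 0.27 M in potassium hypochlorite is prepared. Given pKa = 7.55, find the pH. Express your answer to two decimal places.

pH = pKa + log([A⁻]/[HA]) = 7.55 + log(0.27/0.084)
pH = 7.55 + (+0.507) = 8.06

pH = 8.06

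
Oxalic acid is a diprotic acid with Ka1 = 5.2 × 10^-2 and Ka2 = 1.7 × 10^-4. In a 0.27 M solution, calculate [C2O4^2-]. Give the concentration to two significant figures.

First ionization gives [H+] ≈ [HC2O4-] = 9.53 × 10^-2 M.
Second step: Ka2 = [H+][C2O4^2-]/[HC2O4-] ≈ [C2O4^2-] (since [H+] ≈ [HC2O4-]).
So [C2O4^2-] ≈ Ka2.

1.7 × 10^-4 M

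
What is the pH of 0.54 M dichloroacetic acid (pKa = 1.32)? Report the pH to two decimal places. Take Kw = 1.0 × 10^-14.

pH = 0.86

Cl2CHCOOH ⇌ Cl2CHCOO- + H+
Ka = 10^(−1.32) = 4.79 × 10^-2
From the ICE table, Ka = [H+]²/(0.54 − [H+]) = 4.79 × 10^-2.
Here C₀/Ka ≈ 11.3, so the small-[H+] approximation fails. Use the quadratic:
[H+] = (−Ka + √(Ka² + 4·Ka·C₀))/2 = 1.39 × 10^-1 M
pH = −log(1.39 × 10^-1) = 0.86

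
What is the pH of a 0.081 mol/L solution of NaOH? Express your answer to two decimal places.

pH = 12.91

NaOH is a strong base; [OH-] = 0.081 M.
pOH = -log(0.081) = 1.09
pH = 14.00 - 1.09 = 12.91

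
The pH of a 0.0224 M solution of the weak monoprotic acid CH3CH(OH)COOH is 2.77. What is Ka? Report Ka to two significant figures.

Ka = 1.4 × 10^-4

[H+] = 10^(-2.77) = 1.70 × 10^-3 M
At equilibrium [HA] = 0.0224 − 1.70 × 10^-3 = 2.07 × 10^-2 M
Ka = [H+][A-]/[HA] = (1.70 × 10^-3)² / 2.07 × 10^-2 = 1.4 × 10^-4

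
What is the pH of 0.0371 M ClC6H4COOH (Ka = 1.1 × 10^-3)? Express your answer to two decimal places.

pH = 2.23

ClC6H4COOH ⇌ ClC6H4COO- + H+
Ka = [H+]²/(0.0371 − [H+]) = 1.1 × 10^-3
Here C₀/Ka ≈ 33.7, so the small-[H+] approximation fails. Use the quadratic:
[H+] = (−Ka + √(Ka² + 4·Ka·C₀))/2 = 5.86 × 10^-3 M
pH = −log[H+] = −log(5.86 × 10^-3) = 2.23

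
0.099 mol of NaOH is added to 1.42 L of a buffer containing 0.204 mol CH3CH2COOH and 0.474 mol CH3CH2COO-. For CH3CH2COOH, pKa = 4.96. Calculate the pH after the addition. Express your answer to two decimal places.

OH- converts CH3CH2COOH to CH3CH2COO-: CH3CH2COOH → 0.105 mol, CH3CH2COO- → 0.573 mol.
pH = pKa + log(n_CH3CH2COO-/n_CH3CH2COOH) = 4.96 + log(0.573/0.105) = 4.96 + (+0.737)

pH = 5.70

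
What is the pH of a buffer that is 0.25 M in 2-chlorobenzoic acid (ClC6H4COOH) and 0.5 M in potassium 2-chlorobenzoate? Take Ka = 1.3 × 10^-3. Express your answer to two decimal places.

pH = 3.19

pKa = −log(1.3 × 10^-3) = 2.886
Using pH = pKa + log([base]/[acid]) with [base]/[acid] = 0.5/0.25:
pH = 2.886 + (+0.301) = 3.19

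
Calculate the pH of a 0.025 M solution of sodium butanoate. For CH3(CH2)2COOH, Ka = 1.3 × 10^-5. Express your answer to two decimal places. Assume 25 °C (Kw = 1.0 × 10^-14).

CH3(CH2)2COO- is the conjugate base of the weak acid CH3(CH2)2COOH.
Kb = Kw/Ka = 1.0×10^-14 / 1.3 × 10^-5 = 7.69 × 10^-10
From the ICE table, Kb = [OH-]²/(0.025 − [OH-]) = 7.69 × 10^-10.
Since Kb ≪ C₀, [OH-] ≈ √(Kb·C₀) = 4.38 × 10^-6 M.
([OH-]/C₀ = 0.018% < 5%, so the approximation holds.)
pOH = −log(4.38 × 10^-6) = 5.36; pH = 14.00 − 5.36 = 8.64

pH = 8.64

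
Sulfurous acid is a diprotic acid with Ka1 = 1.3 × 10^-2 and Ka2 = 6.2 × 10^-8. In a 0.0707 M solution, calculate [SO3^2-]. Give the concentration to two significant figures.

First ionization gives [H+] ≈ [HSO3-] = 2.45 × 10^-2 M.
Second step: Ka2 = [H+][SO3^2-]/[HSO3-] ≈ [SO3^2-] (since [H+] ≈ [HSO3-]).
So [SO3^2-] ≈ Ka2.

6.2 × 10^-8 M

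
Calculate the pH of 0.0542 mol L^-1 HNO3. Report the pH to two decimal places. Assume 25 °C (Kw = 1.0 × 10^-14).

HNO3 is a strong acid and dissociates completely, so [H+] = 0.0542 M.
pH = -log(0.0542) = 1.27

pH = 1.27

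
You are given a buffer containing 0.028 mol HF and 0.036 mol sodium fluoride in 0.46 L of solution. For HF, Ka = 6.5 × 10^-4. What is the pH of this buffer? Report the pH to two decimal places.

pKa = −log(6.5 × 10^-4) = 3.187
pH = pKa + log([A⁻]/[HA]) = 3.187 + log(0.036/0.028)
pH = 3.187 + (+0.109) = 3.30

pH = 3.30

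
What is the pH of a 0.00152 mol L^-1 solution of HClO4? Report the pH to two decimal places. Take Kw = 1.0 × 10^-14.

pH = 2.82

HClO4 is a strong acid and dissociates completely, so [H+] = 0.00152 M.
pH = -log(0.00152) = 2.82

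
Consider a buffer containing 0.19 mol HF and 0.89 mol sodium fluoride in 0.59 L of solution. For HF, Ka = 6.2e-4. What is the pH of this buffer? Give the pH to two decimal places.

pH = 3.88

pKa = −log(6.2 × 10^-4) = 3.208
Henderson–Hasselbalch: pH = pKa + log([F-]/[HF]) = 3.208 + log(0.89/0.19)
pH = 3.208 + (+0.671) = 3.88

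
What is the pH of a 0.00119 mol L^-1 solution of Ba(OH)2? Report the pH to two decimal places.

pH = 11.38

Ba(OH)2 is a strong base (each formula unit releases 2 OH-); [OH-] = 0.00238 M.
pOH = -log(0.00238) = 2.62
pH = 14.00 - 2.62 = 11.38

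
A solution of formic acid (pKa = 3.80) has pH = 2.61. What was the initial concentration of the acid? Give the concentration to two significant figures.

[H+] = 10^(-2.61) = 2.45 × 10^-3 M = x
Ka = 10^(−3.80) = 1.58 × 10^-4
Ka = x²/(C₀ − x) ⇒ C₀ = x + x²/Ka
C₀ = 2.45 × 10^-3 + (2.45 × 10^-3)²/(1.58 × 10^-4) = 4.04 × 10^-2 M

C₀ = 4.0 × 10^-2 M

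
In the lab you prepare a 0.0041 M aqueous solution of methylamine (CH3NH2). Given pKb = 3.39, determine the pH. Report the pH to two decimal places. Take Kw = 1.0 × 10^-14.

CH3NH2 + H2O ⇌ CH3NH3+ + OH-
Kb = 10^(−3.39) = 4.07 × 10^-4
From the ICE table, Kb = x²/(0.0041 − x) = 4.07 × 10^-4.
x is not negligible relative to C₀; solve x² + 0.000407·x − 1.67e-06 = 0.
x = (−Kb + √(Kb² + 4·Kb·C₀))/2 = 1.10 × 10^-3 M
pOH = −log(1.10 × 10^-3) = 2.96; pH = 14.00 − 2.96 = 11.04

pH = 11.04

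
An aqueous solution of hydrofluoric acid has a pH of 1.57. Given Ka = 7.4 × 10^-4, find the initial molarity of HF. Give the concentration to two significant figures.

[H+] = 10^(-1.57) = 2.69 × 10^-2 M = x
Ka = x²/(C₀ − x) ⇒ C₀ = x + x²/Ka
C₀ = 2.69 × 10^-2 + (2.69 × 10^-2)²/(7.4 × 10^-4) = 1.00 M

C₀ = 1.0 M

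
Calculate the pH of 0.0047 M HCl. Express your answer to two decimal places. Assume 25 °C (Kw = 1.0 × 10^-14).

pH = 2.33

HCl is a strong acid and dissociates completely, so [H+] = 0.0047 M.
pH = -log(0.0047) = 2.33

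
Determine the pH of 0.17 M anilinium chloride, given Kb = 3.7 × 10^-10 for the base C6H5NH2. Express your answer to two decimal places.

C6H5NH3+ is the conjugate acid of the weak base C6H5NH2.
Ka = Kw/Kb = 1.0×10^-14 / 3.7 × 10^-10 = 2.70 × 10^-5
From the ICE table, Ka = [H+]²/(0.17 − [H+]) = 2.70 × 10^-5.
Since Ka ≪ C₀, [H+] ≈ √(Ka·C₀) = 2.14 × 10^-3 M.
pH = −log(2.14 × 10^-3) = 2.67

pH = 2.67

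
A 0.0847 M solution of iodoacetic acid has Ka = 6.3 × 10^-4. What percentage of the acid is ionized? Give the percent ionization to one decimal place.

ICH2COOH ⇌ ICH2COO- + H+; let x = [H+] at equilibrium.
Ka = x²/(C₀ − x); solving the quadratic gives x = 7.00 × 10^-3 M.
Fraction ionized = 7.00 × 10^-3 / 0.0847 = 0.0826 → 8.3%

8.3%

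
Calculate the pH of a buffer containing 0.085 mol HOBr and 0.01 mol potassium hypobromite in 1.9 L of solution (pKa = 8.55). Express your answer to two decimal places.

Henderson–Hasselbalch: pH = pKa + log([OBr-]/[HOBr]) = 8.55 + log(0.01/0.085)
pH = 8.55 + (-0.929) = 7.62

pH = 7.62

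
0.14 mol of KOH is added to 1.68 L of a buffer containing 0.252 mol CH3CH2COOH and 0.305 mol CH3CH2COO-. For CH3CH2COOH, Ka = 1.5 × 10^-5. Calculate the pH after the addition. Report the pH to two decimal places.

After neutralization: n(CH3CH2COOH) = 0.112 mol, n(CH3CH2COO-) = 0.445 mol.
pKa = −log(1.5 × 10^-5) = 4.824
pH = pKa + log([A⁻]/[HA]) = 4.824 + log(0.445/0.112) = 4.824 +0.599

pH = 5.42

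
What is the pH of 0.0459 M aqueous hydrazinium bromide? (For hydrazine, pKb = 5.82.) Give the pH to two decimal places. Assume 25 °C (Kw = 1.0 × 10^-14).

N2H5+ is the conjugate acid of the weak base N2H4.
Kb = 10^(−5.82) = 1.51 × 10^-6
Ka = Kw/Kb = 1.0×10^-14 / 1.51 × 10^-6 = 6.62 × 10^-9
Ka = [H+]²/(0.0459 − [H+]) = 6.62 × 10^-9
Since Ka ≪ C₀, [H+] ≈ √(Ka·C₀) = 1.74 × 10^-5 M.
Check: 0.038% ionized — well under 5%, approximation valid.
pH = −log[H+] = −log(1.74 × 10^-5) = 4.76

pH = 4.76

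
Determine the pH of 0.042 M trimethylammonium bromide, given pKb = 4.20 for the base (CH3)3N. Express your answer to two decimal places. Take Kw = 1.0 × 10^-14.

pH = 5.59

(CH3)3NH+ is the conjugate acid of the weak base (CH3)3N.
Kb = 10^(−4.20) = 6.31 × 10^-5
Ka = Kw/Kb = 1.0×10^-14 / 6.31 × 10^-5 = 1.58 × 10^-10
From the ICE table, Ka = [H+]²/(0.042 − [H+]) = 1.58 × 10^-10.
Assume [H+] ≪ 0.042: [H+] ≈ √(1.58 × 10^-10 × 0.042) = 2.58 × 10^-6 M
pH = −log[H+] = −log(2.58 × 10^-6) = 5.59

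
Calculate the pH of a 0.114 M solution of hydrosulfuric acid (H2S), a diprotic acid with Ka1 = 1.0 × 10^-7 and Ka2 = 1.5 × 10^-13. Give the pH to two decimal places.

pH = 3.97

Since Ka1 ≫ Ka2, the first ionization dominates [H+].
Ka1 = x²/(0.114 − x) = 1.0 × 10^-7
x ≈ √(1.0 × 10^-7 × 0.114) = 1.07 × 10^-4 M
pH = −log(1.07 × 10^-4) = 3.97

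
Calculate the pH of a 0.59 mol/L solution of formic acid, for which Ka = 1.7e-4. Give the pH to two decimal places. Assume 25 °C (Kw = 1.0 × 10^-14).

pH = 2.00

HCOOH ⇌ HCOO- + H+
Ka = [H+]²/(0.59 − [H+]) = 1.7 × 10^-4
Assume [H+] ≪ 0.59: [H+] ≈ √(1.7 × 10^-4 × 0.59) = 1.00 × 10^-2 M
pH = −log[H+] = −log(1.00 × 10^-2) = 2.00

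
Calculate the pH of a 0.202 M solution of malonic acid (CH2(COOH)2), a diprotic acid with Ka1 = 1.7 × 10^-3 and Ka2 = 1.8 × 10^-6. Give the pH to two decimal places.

pH = 1.75

Since Ka1 ≫ Ka2, the first ionization dominates [H+].
Ka1 = x²/(0.202 − x) = 1.7 × 10^-3
Solving the quadratic: x = (−Ka1 + √(Ka1² + 4·Ka1·C₀))/2 = 1.77 × 10^-2 M
pH = −log(1.77 × 10^-2) = 1.75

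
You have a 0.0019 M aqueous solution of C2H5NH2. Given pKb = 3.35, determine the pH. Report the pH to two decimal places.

C2H5NH2 + H2O ⇌ C2H5NH3+ + OH-
Kb = 10^(−3.35) = 4.47 × 10^-4
Kb = [OH-]²/(0.0019 − [OH-]) = 4.47 × 10^-4
The 5% rule fails; solving [OH-]² + Kb·[OH-] − Kb·C₀ = 0 exactly:
[OH-] = [−0.000447 + √(0.000447² + 3.4e-06)]/2 = 7.25 × 10^-4 M
pOH = 3.14, so pH = 14.00 − pOH = 10.86

pH = 10.86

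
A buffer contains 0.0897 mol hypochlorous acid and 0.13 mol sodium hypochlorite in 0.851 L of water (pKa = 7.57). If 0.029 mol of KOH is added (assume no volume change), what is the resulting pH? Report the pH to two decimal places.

pH = 7.99

OH- converts HOCl to OCl-: HOCl → 0.0607 mol, OCl- → 0.159 mol.
pH = pKa + log([A⁻]/[HA]) = 7.57 + log(0.159/0.0607) = 7.57 +0.418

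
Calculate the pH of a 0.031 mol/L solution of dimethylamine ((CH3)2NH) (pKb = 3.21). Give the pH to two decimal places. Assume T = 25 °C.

pH = 11.61

(CH3)2NH + H2O ⇌ (CH3)2NH2+ + OH-
Kb = 10^(−3.21) = 6.17 × 10^-4
From the ICE table, Kb = x²/(0.031 − x) = 6.17 × 10^-4.
x is not negligible relative to C₀; solve x² + 0.000617·x − 1.91e-05 = 0.
x = [−0.000617 + √(0.000617² + 7.65e-05)]/2 = 4.08 × 10^-3 M
pOH = 2.39, so pH = 14.00 − pOH = 11.61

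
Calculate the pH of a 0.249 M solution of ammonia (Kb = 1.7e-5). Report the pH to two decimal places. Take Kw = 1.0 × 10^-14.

NH3 + H2O ⇌ NH4+ + OH-
Kb = [OH-]²/(0.249 − [OH-]) = 1.7 × 10^-5
Since Kb ≪ C₀, [OH-] ≈ √(Kb·C₀) = 2.06 × 10^-3 M.
pOH = −log(2.06 × 10^-3) = 2.69; pH = 14.00 − 2.69 = 11.31

pH = 11.31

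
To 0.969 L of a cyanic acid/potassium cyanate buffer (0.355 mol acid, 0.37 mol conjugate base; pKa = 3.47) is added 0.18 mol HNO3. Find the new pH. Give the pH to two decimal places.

pH = 3.02

Added H+ converts OCN- to HOCN: HOCN → 0.535 mol, OCN- → 0.19 mol.
Henderson–Hasselbalch with mole ratio 0.19/0.535: pH = 3.47 + (-0.450)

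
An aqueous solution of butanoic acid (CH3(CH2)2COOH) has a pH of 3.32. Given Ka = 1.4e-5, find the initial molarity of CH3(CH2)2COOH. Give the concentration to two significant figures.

C₀ = 1.7 × 10^-2 M

[H+] = 10^(-3.32) = 4.79 × 10^-4 M = x
Ka = x²/(C₀ − x) ⇒ C₀ = x + x²/Ka
C₀ = 4.79 × 10^-4 + (4.79 × 10^-4)²/(1.4 × 10^-5) = 1.69 × 10^-2 M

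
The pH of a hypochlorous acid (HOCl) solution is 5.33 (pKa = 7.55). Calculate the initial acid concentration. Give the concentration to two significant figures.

C₀ = 7.8 × 10^-4 M

[H+] = 10^(-5.33) = 4.68 × 10^-6 M = x
Ka = 10^(−7.55) = 2.82 × 10^-8
Ka = x²/(C₀ − x) ⇒ C₀ = x + x²/Ka
C₀ = 4.68 × 10^-6 + (4.68 × 10^-6)²/(2.82 × 10^-8) = 7.81 × 10^-4 M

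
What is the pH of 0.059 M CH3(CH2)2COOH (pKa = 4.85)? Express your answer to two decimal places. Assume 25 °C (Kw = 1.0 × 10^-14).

CH3(CH2)2COOH ⇌ CH3(CH2)2COO- + H+
Ka = 10^(−4.85) = 1.41 × 10^-5
From the ICE table, Ka = x²/(0.059 − x) = 1.41 × 10^-5.
Neglecting x in the denominator: x = √(1.41 × 10^-5 × 0.059) = 9.12 × 10^-4 M
Check: 1.5% ionized — well under 5%, approximation valid.
pH = −log[H+] = −log(9.12 × 10^-4) = 3.04

pH = 3.04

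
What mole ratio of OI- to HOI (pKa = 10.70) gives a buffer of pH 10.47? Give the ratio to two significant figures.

pH = pKa + log(r) ⇒ log(r) = 10.47 − 10.70 = -0.23
r = [OI-]/[HOI] = 10^(-0.23) = 0.589

ratio = 0.59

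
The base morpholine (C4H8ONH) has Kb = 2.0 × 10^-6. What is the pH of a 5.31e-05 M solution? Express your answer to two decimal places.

pH = 8.97

C4H8ONH + H2O ⇌ C4H8ONH2+ + OH-
Let x = [OH-] at equilibrium. Kb = x²/(5.31e-05 − x).
x is not negligible relative to C₀; solve x² + 2e-06·x − 1.06e-10 = 0.
x = (−Kb + √(Kb² + 4·Kb·C₀))/2 = 9.35 × 10^-6 M
pOH = −log(9.35 × 10^-6) = 5.03; pH = 14.00 − 5.03 = 8.97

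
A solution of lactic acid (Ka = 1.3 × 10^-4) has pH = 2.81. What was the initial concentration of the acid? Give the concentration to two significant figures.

C₀ = 2.0 × 10^-2 M

[H+] = 10^(-2.81) = 1.55 × 10^-3 M = x
Ka = x²/(C₀ − x) ⇒ C₀ = x + x²/Ka
C₀ = 1.55 × 10^-3 + (1.55 × 10^-3)²/(1.3 × 10^-4) = 2.00 × 10^-2 M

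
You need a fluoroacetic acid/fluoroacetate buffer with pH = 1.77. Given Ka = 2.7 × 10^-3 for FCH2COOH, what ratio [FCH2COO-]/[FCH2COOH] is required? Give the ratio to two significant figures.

pKa = -log(2.7 × 10^-3) = 2.569
pH = pKa + log(r) ⇒ log(r) = 1.77 − 2.569 = -0.799
r = [FCH2COO-]/[FCH2COOH] = 10^(-0.799) = 0.159

ratio = 0.16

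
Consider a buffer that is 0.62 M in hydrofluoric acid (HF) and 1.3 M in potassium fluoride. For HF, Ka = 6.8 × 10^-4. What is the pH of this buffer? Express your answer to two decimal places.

pKa = −log(6.8 × 10^-4) = 3.167
Using pH = pKa + log([base]/[acid]) with [base]/[acid] = 1.3/0.62:
pH = 3.167 + (+0.322) = 3.49

pH = 3.49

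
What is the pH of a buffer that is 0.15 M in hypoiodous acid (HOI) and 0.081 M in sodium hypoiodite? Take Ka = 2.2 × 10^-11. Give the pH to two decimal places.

pH = 10.39

pKa = −log(2.2 × 10^-11) = 10.658
pH = pKa + log([A⁻]/[HA]) = 10.658 + log(0.081/0.15)
pH = 10.658 + (-0.268) = 10.39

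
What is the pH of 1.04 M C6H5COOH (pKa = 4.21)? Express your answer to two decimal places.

pH = 2.10

C6H5COOH ⇌ C6H5COO- + H+
Ka = 10^(−4.21) = 6.17 × 10^-5
From the ICE table, Ka = x²/(1.04 − x) = 6.17 × 10^-5.
Assume x ≪ 1.04: x ≈ √(6.17 × 10^-5 × 1.04) = 8.01 × 10^-3 M
Check: 0.77% ionized — well under 5%, approximation valid.
pH = −log[H+] = −log(8.01 × 10^-3) = 2.10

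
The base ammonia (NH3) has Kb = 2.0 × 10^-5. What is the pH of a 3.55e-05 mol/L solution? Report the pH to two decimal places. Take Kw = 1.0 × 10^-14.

pH = 9.27

NH3 + H2O ⇌ NH4+ + OH-
From the ICE table, Kb = x²/(3.55e-05 − x) = 2.0 × 10^-5.
Here C₀/Kb ≈ 1.77, so the small-x approximation fails. Use the quadratic:
x = (−Kb + √(Kb² + 4·Kb·C₀))/2 = 1.85 × 10^-5 M
pOH = 4.73, so pH = 14.00 − pOH = 9.27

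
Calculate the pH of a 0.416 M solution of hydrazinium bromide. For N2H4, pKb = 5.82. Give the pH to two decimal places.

pH = 4.28

N2H5+ is the conjugate acid of the weak base N2H4.
Kb = 10^(−5.82) = 1.51 × 10^-6
Ka = Kw/Kb = 1.0×10^-14 / 1.51 × 10^-6 = 6.62 × 10^-9
Let x = [H+] at equilibrium. Ka = x²/(0.416 − x).
Assume x ≪ 0.416: x ≈ √(6.62 × 10^-9 × 0.416) = 5.25 × 10^-5 M
(x/C₀ = 0.013% < 5%, so the approximation holds.)
pH = −log(5.25 × 10^-5) = 4.28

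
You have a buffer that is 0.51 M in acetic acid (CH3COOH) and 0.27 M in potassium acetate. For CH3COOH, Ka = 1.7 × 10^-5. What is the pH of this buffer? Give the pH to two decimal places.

pKa = −log(1.7 × 10^-5) = 4.770
pH = pKa + log([A⁻]/[HA]) = 4.770 + log(0.27/0.51)
pH = 4.770 + (-0.276) = 4.49

pH = 4.49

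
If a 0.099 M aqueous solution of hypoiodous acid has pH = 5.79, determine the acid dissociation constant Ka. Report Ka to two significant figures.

Ka = 2.7 × 10^-11

[H+] = 10^(-5.79) = 1.62 × 10^-6 M
At equilibrium [HA] = 0.099 − 1.62 × 10^-6 = 9.90 × 10^-2 M
Ka = [H+][A-]/[HA] = (1.62 × 10^-6)² / 9.90 × 10^-2 = 2.7 × 10^-11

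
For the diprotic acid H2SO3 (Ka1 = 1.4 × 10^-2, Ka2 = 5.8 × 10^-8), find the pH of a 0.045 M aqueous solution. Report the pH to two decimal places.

Since Ka1 ≫ Ka2, the first ionization dominates [H+].
Ka1 = x²/(0.045 − x) = 1.4 × 10^-2
Solving the quadratic: x = (−Ka1 + √(Ka1² + 4·Ka1·C₀))/2 = 1.91 × 10^-2 M
pH = −log(1.91 × 10^-2) = 1.72

pH = 1.72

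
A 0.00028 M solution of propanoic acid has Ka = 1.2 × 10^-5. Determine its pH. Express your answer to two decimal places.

CH3CH2COOH ⇌ CH3CH2COO- + H+
From the ICE table, Ka = [H+]²/(0.00028 − [H+]) = 1.2 × 10^-5.
Here C₀/Ka ≈ 23.3, so the small-[H+] approximation fails. Use the quadratic:
[H+] = (−Ka + √(Ka² + 4·Ka·C₀))/2 = 5.23 × 10^-5 M
pH = −log(5.23 × 10^-5) = 4.28

pH = 4.28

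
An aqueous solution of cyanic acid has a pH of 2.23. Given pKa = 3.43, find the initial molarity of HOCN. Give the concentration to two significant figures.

[H+] = 10^(-2.23) = 5.89 × 10^-3 M = x
Ka = 10^(−3.43) = 3.72 × 10^-4
Ka = x²/(C₀ − x) ⇒ C₀ = x + x²/Ka
C₀ = 5.89 × 10^-3 + (5.89 × 10^-3)²/(3.72 × 10^-4) = 9.91 × 10^-2 M

C₀ = 9.9 × 10^-2 M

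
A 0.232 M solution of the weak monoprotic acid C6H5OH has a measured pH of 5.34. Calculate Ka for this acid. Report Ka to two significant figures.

[H+] = 10^(-5.34) = 4.57 × 10^-6 M
At equilibrium [HA] = 0.232 − 4.57 × 10^-6 = 2.32 × 10^-1 M
Ka = [H+][A-]/[HA] = (4.57 × 10^-6)² / 2.32 × 10^-1 = 9.0 × 10^-11

Ka = 9.0 × 10^-11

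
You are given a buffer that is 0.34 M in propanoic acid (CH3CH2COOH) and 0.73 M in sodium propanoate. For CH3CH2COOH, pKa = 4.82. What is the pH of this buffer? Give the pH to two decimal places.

pH = pKa + log([A⁻]/[HA]) = 4.82 + log(0.73/0.34)
pH = 4.82 + (+0.332) = 5.15

pH = 5.15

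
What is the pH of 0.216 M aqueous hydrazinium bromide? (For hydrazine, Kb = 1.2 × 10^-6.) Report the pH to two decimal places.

N2H5+ is the conjugate acid of the weak base N2H4.
Ka = Kw/Kb = 1.0×10^-14 / 1.2 × 10^-6 = 8.33 × 10^-9
From the ICE table, Ka = [H+]²/(0.216 − [H+]) = 8.33 × 10^-9.
Assume [H+] ≪ 0.216: [H+] ≈ √(8.33 × 10^-9 × 0.216) = 4.24 × 10^-5 M
Check: 0.02% ionized — well under 5%, approximation valid.
pH = −log[H+] = −log(4.24 × 10^-5) = 4.37

pH = 4.37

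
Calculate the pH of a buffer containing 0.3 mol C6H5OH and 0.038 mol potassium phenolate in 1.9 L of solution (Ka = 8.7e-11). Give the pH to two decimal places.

pH = 9.16

pKa = −log(8.7 × 10^-11) = 10.060
Using pH = pKa + log([base]/[acid]) with [base]/[acid] = 0.038/0.3:
pH = 10.060 + (-0.897) = 9.16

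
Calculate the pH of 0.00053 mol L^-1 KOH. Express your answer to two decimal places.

KOH is a strong base; [OH-] = 0.00053 M.
pOH = -log(0.00053) = 3.28
pH = 14.00 - 3.28 = 10.72

pH = 10.72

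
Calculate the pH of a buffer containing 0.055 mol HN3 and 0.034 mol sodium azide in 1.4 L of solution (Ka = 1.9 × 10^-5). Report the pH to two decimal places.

pKa = −log(1.9 × 10^-5) = 4.721
Using pH = pKa + log([base]/[acid]) with [base]/[acid] = 0.034/0.055:
pH = 4.721 + (-0.209) = 4.51

pH = 4.51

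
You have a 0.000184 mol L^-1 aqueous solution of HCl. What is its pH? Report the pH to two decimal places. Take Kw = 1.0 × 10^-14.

pH = 3.74

HCl is a strong acid and dissociates completely, so [H+] = 0.000184 M.
pH = -log(0.000184) = 3.74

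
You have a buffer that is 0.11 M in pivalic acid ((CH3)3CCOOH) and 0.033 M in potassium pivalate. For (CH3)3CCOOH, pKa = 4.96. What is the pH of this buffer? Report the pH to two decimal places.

pH = 4.44

Using pH = pKa + log([base]/[acid]) with [base]/[acid] = 0.033/0.11:
pH = 4.96 + (-0.523) = 4.44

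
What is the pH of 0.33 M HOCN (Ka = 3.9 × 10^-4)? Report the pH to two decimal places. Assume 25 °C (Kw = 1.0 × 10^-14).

pH = 1.95

HOCN ⇌ OCN- + H+
From the ICE table, Ka = x²/(0.33 − x) = 3.9 × 10^-4.
Neglecting x in the denominator: x = √(3.9 × 10^-4 × 0.33) = 1.13 × 10^-2 M
(x/C₀ = 3.4% < 5%, so the approximation holds.)
pH = −log[H+] = −log(1.13 × 10^-2) = 1.95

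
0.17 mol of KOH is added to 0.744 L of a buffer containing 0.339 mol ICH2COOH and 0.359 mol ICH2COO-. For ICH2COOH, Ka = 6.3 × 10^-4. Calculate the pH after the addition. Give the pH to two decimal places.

After neutralization: n(ICH2COOH) = 0.169 mol, n(ICH2COO-) = 0.529 mol.
pKa = −log(6.3 × 10^-4) = 3.201
pH = pKa + log(n_ICH2COO-/n_ICH2COOH) = 3.201 + log(0.529/0.169) = 3.201 + (+0.496)

pH = 3.70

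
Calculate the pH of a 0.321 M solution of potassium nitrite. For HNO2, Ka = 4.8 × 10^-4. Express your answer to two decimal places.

NO2- is the conjugate base of the weak acid HNO2.
Kb = Kw/Ka = 1.0×10^-14 / 4.8 × 10^-4 = 2.08 × 10^-11
Kb = [OH-]²/(0.321 − [OH-]) = 2.08 × 10^-11
Since Kb ≪ C₀, [OH-] ≈ √(Kb·C₀) = 2.58 × 10^-6 M.
Check: 0.0008% ionized — well under 5%, approximation valid.
pOH = −log(2.58 × 10^-6) = 5.59; pH = 14.00 − 5.59 = 8.41

pH = 8.41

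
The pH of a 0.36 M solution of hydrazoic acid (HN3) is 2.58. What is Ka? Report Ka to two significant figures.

[H+] = 10^(-2.58) = 2.63 × 10^-3 M
At equilibrium [HA] = 0.36 − 2.63 × 10^-3 = 3.57 × 10^-1 M
Ka = [H+][A-]/[HA] = (2.63 × 10^-3)² / 3.57 × 10^-1 = 1.9 × 10^-5

Ka = 1.9 × 10^-5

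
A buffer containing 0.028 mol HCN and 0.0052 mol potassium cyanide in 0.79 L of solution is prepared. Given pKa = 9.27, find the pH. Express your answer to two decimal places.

pH = pKa + log([A⁻]/[HA]) = 9.27 + log(0.0052/0.028)
pH = 9.27 + (-0.731) = 8.54

pH = 8.54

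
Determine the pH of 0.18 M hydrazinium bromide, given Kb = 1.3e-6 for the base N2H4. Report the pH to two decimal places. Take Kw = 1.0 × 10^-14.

N2H5+ is the conjugate acid of the weak base N2H4.
Ka = Kw/Kb = 1.0×10^-14 / 1.3 × 10^-6 = 7.69 × 10^-9
From the ICE table, Ka = [H+]²/(0.18 − [H+]) = 7.69 × 10^-9.
Assume [H+] ≪ 0.18: [H+] ≈ √(7.69 × 10^-9 × 0.18) = 3.72 × 10^-5 M
Check: 0.021% ionized — well under 5%, approximation valid.
pH = −log[H+] = −log(3.72 × 10^-5) = 4.43

pH = 4.43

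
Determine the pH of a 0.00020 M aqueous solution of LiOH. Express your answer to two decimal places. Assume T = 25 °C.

LiOH is a strong base; [OH-] = 0.0002 M.
pOH = -log(0.0002) = 3.70
pH = 14.00 - 3.70 = 10.30

pH = 10.30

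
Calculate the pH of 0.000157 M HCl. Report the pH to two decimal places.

pH = 3.80

HCl is a strong acid and dissociates completely, so [H+] = 0.000157 M.
pH = -log(0.000157) = 3.80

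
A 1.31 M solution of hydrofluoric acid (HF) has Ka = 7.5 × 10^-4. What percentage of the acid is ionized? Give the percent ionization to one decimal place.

HF ⇌ F- + H+; let x = [H+] at equilibrium.
x ≈ √(Ka·C₀) = √(7.5 × 10^-4 × 1.31) = 3.13 × 10^-2 M
Fraction ionized = 3.13 × 10^-2 / 1.31 = 0.0239 → 2.4%

2.4%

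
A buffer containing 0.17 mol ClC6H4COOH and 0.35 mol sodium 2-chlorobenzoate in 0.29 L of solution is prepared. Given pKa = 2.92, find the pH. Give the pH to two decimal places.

pH = 3.23

pH = pKa + log([A⁻]/[HA]) = 2.92 + log(0.35/0.17)
pH = 2.92 + (+0.314) = 3.23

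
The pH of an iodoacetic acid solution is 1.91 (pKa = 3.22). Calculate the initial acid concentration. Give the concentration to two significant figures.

C₀ = 2.6 × 10^-1 M

[H+] = 10^(-1.91) = 1.23 × 10^-2 M = x
Ka = 10^(−3.22) = 6.03 × 10^-4
Ka = x²/(C₀ − x) ⇒ C₀ = x + x²/Ka
C₀ = 1.23 × 10^-2 + (1.23 × 10^-2)²/(6.03 × 10^-4) = 2.63 × 10^-1 M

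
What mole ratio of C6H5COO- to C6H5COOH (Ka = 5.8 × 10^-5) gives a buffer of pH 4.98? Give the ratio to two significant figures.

ratio = 5.5

pKa = -log(5.8 × 10^-5) = 4.237
pH = pKa + log(r) ⇒ log(r) = 4.98 − 4.237 = +0.743
r = [C6H5COO-]/[C6H5COOH] = 10^(+0.743) = 5.53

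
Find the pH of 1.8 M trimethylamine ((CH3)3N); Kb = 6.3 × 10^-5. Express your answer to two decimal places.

(CH3)3N + H2O ⇌ (CH3)3NH+ + OH-
Kb = [OH-]²/(1.8 − [OH-]) = 6.3 × 10^-5
Assume [OH-] ≪ 1.8: [OH-] ≈ √(6.3 × 10^-5 × 1.8) = 1.06 × 10^-2 M
Check: 0.59% ionized — well under 5%, approximation valid.
pOH = −log(1.06 × 10^-2) = 1.97; pH = 14.00 − 1.97 = 12.03

pH = 12.03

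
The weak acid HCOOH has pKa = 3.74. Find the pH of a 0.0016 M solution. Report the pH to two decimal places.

pH = 3.34

HCOOH ⇌ HCOO- + H+
Ka = 10^(−3.74) = 1.82 × 10^-4
Let x = [H+] at equilibrium. Ka = x²/(0.0016 − x).
x is not negligible relative to C₀; solve x² + 0.000182·x − 2.91e-07 = 0.
x = (−Ka + √(Ka² + 4·Ka·C₀))/2 = 4.56 × 10^-4 M
pH = −log(4.56 × 10^-4) = 3.34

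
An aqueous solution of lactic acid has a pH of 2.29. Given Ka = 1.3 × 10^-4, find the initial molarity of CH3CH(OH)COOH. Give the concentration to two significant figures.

C₀ = 2.1 × 10^-1 M

[H+] = 10^(-2.29) = 5.13 × 10^-3 M = x
Ka = x²/(C₀ − x) ⇒ C₀ = x + x²/Ka
C₀ = 5.13 × 10^-3 + (5.13 × 10^-3)²/(1.3 × 10^-4) = 2.08 × 10^-1 M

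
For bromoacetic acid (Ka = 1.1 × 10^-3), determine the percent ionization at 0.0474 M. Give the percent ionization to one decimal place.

BrCH2COOH ⇌ BrCH2COO- + H+; let x = [H+] at equilibrium.
Ka = x²/(C₀ − x); solving the quadratic gives x = 6.69 × 10^-3 M.
Fraction ionized = 6.69 × 10^-3 / 0.0474 = 0.1411 → 14.1%

14.1%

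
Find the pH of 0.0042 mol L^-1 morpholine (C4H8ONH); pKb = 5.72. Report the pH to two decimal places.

pH = 9.95

C4H8ONH + H2O ⇌ C4H8ONH2+ + OH-
Kb = 10^(−5.72) = 1.91 × 10^-6
Kb = [OH-]²/(0.0042 − [OH-]) = 1.91 × 10^-6
Assume [OH-] ≪ 0.0042: [OH-] ≈ √(1.91 × 10^-6 × 0.0042) = 8.96 × 10^-5 M
Check: 2.1% ionized — well under 5%, approximation valid.
pOH = 4.05, so pH = 14.00 − pOH = 9.95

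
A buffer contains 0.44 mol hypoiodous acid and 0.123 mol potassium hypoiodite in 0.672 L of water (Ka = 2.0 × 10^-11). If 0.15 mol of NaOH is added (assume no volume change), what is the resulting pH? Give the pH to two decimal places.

After neutralization: n(HOI) = 0.29 mol, n(OI-) = 0.273 mol.
pKa = −log(2.0 × 10^-11) = 10.699
Henderson–Hasselbalch with mole ratio 0.273/0.29: pH = 10.699 + (-0.026)

pH = 10.67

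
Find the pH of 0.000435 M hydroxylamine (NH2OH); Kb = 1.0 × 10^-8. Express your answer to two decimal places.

NH2OH + H2O ⇌ NH3OH+ + OH-
From the ICE table, Kb = [OH-]²/(0.000435 − [OH-]) = 1.0 × 10^-8.
Neglecting [OH-] in the denominator: [OH-] = √(1.0 × 10^-8 × 0.000435) = 2.09 × 10^-6 M
Check: 0.48% ionized — well under 5%, approximation valid.
pOH = −log(2.09 × 10^-6) = 5.68; pH = 14.00 − 5.68 = 8.32

pH = 8.32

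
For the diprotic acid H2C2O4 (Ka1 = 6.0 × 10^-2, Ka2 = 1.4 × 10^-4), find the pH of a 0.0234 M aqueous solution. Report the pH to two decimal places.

Ka1 ≫ Ka2, so treat the first dissociation as the only significant source of H+.
Ka1 = x²/(0.0234 − x) = 6.0 × 10^-2
Solving the quadratic: x = (−Ka1 + √(Ka1² + 4·Ka1·C₀))/2 = 1.80 × 10^-2 M
pH = −log(1.80 × 10^-2) = 1.74

pH = 1.74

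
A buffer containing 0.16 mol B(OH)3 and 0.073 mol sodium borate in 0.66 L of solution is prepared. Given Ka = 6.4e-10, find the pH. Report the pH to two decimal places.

pKa = −log(6.4 × 10^-10) = 9.194
pH = pKa + log([A⁻]/[HA]) = 9.194 + log(0.073/0.16)
pH = 9.194 + (-0.341) = 8.85

pH = 8.85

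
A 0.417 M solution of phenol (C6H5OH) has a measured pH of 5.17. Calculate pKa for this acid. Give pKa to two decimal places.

pKa = 9.96

[H+] = 10^(-5.17) = 6.76 × 10^-6 M
At equilibrium [HA] = 0.417 − 6.76 × 10^-6 = 4.17 × 10^-1 M
Ka = [H+][A-]/[HA] = (6.76 × 10^-6)² / 4.17 × 10^-1 = 1.10 × 10^-10
pKa = -log(1.10 × 10^-10) = 9.96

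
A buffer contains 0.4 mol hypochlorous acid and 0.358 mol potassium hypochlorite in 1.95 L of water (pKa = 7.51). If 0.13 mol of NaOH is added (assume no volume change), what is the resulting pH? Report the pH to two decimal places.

pH = 7.77

OH- converts HOCl to OCl-: HOCl → 0.27 mol, OCl- → 0.488 mol.
Henderson–Hasselbalch with mole ratio 0.488/0.27: pH = 7.51 + (+0.257)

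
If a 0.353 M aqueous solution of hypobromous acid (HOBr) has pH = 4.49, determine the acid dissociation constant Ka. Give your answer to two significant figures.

Ka = 3.0 × 10^-9

[H+] = 10^(-4.49) = 3.24 × 10^-5 M
At equilibrium [HA] = 0.353 − 3.24 × 10^-5 = 3.53 × 10^-1 M
Ka = [H+][A-]/[HA] = (3.24 × 10^-5)² / 3.53 × 10^-1 = 3.0 × 10^-9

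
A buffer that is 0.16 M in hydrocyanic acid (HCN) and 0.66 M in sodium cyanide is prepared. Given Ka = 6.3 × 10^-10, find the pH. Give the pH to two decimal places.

pH = 9.82

pKa = −log(6.3 × 10^-10) = 9.201
pH = pKa + log([A⁻]/[HA]) = 9.201 + log(0.66/0.16)
pH = 9.201 + (+0.615) = 9.82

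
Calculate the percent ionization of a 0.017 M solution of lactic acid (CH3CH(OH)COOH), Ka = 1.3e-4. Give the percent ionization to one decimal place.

CH3CH(OH)COOH ⇌ CH3CH(OH)COO- + H+; let x = [H+] at equilibrium.
Ka = x²/(C₀ − x); solving the quadratic gives x = 1.42 × 10^-3 M.
% ionization = x/C₀ × 100% = 1.42 × 10^-3/0.017 × 100% = 8.4%

8.4%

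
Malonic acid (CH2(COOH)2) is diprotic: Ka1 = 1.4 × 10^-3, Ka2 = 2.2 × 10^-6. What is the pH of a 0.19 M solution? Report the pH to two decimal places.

Since Ka1 ≫ Ka2, the first ionization dominates [H+].
Ka1 = x²/(0.19 − x) = 1.4 × 10^-3
Solving the quadratic: x = (−Ka1 + √(Ka1² + 4·Ka1·C₀))/2 = 1.56 × 10^-2 M
pH = −log(1.56 × 10^-2) = 1.81

pH = 1.81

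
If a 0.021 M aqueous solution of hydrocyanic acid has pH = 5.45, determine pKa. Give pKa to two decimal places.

pKa = 9.22

[H+] = 10^(-5.45) = 3.55 × 10^-6 M
At equilibrium [HA] = 0.021 − 3.55 × 10^-6 = 2.10 × 10^-2 M
Ka = [H+][A-]/[HA] = (3.55 × 10^-6)² / 2.10 × 10^-2 = 6.00 × 10^-10
pKa = -log(6.00 × 10^-10) = 9.22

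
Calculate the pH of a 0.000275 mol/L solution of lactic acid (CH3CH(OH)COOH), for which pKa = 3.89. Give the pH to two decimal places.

pH = 3.87

CH3CH(OH)COOH ⇌ CH3CH(OH)COO- + H+
Ka = 10^(−3.89) = 1.29 × 10^-4
From the ICE table, Ka = x²/(0.000275 − x) = 1.29 × 10^-4.
Here C₀/Ka ≈ 2.13, so the small-x approximation fails. Use the quadratic:
x = [−0.000129 + √(0.000129² + 1.42e-07)]/2 = 1.35 × 10^-4 M
pH = −log[H+] = −log(1.35 × 10^-4) = 3.87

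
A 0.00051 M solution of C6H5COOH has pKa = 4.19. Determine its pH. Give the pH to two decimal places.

C6H5COOH ⇌ C6H5COO- + H+
Ka = 10^(−4.19) = 6.46 × 10^-5
From the ICE table, Ka = [H+]²/(0.00051 − [H+]) = 6.46 × 10^-5.
Here C₀/Ka ≈ 7.89, so the small-[H+] approximation fails. Use the quadratic:
[H+] = [−6.46e-05 + √(6.46e-05² + 1.32e-07)]/2 = 1.52 × 10^-4 M
pH = −log[H+] = −log(1.52 × 10^-4) = 3.82

pH = 3.82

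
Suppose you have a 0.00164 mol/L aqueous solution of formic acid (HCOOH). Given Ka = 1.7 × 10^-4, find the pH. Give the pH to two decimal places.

HCOOH ⇌ HCOO- + H+
Let x = [H+] at equilibrium. Ka = x²/(0.00164 − x).
The 5% rule fails; solving x² + Ka·x − Ka·C₀ = 0 exactly:
x = [−0.00017 + √(0.00017² + 1.12e-06)]/2 = 4.50 × 10^-4 M
pH = −log(4.50 × 10^-4) = 3.35

pH = 3.35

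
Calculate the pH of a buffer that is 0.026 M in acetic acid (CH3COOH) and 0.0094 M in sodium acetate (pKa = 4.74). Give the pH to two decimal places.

Using pH = pKa + log([base]/[acid]) with [base]/[acid] = 0.0094/0.026:
pH = 4.74 + (-0.442) = 4.30

pH = 4.30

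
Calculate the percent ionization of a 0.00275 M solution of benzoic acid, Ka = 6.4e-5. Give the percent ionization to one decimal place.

C6H5COOH ⇌ C6H5COO- + H+; let x = [H+] at equilibrium.
Solve x² + 6.4e-05x − 1.76e-07 = 0 → x = 3.89 × 10^-4 M
% ionization = x/C₀ × 100% = 3.89 × 10^-4/0.00275 × 100% = 14.1%

14.1%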